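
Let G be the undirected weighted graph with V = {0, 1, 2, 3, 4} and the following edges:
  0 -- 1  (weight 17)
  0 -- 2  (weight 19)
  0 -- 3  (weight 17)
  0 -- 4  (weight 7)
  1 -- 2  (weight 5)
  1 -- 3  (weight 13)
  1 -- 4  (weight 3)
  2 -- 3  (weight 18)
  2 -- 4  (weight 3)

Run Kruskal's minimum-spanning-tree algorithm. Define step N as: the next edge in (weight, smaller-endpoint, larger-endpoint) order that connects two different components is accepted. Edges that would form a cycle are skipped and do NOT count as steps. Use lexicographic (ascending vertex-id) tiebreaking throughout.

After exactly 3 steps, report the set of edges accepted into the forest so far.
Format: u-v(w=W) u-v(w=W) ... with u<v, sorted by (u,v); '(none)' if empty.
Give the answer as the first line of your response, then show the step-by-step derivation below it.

0-4(w=7) 1-4(w=3) 2-4(w=3)

step 1: add edge 1-4 (w=3); MST = {1-4(w=3)}
step 2: add edge 2-4 (w=3); MST = {1-4(w=3) 2-4(w=3)}
step 3: add edge 0-4 (w=7); MST = {0-4(w=7) 1-4(w=3) 2-4(w=3)}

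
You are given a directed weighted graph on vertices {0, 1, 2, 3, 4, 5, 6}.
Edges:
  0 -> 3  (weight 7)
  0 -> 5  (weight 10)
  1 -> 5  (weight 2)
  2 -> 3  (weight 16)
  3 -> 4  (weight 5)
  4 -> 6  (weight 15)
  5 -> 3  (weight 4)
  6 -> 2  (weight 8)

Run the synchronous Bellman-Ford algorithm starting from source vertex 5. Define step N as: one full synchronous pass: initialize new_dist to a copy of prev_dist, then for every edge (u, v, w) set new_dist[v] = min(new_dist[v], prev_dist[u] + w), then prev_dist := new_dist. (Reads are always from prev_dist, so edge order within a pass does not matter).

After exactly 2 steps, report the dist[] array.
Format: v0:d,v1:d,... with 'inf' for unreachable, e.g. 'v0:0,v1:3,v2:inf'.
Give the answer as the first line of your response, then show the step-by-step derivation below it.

v0:inf,v1:inf,v2:inf,v3:4,v4:9,v5:0,v6:inf

step 1: dist = v0:inf,v1:inf,v2:inf,v3:4,v4:inf,v5:0,v6:inf
step 2: dist = v0:inf,v1:inf,v2:inf,v3:4,v4:9,v5:0,v6:inf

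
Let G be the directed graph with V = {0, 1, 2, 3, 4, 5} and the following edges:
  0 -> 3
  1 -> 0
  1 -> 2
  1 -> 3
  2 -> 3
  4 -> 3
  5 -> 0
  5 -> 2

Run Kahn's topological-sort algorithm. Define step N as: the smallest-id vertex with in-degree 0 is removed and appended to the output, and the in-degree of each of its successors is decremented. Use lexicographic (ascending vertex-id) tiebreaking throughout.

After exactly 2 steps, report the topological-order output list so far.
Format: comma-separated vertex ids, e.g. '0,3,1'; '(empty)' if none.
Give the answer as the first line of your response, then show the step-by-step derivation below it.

1,4

step 1: output 1; order=[1]; indeg=(1,0,1,3,0,0)
step 2: output 4; order=[1,4]; indeg=(1,0,1,2,0,0)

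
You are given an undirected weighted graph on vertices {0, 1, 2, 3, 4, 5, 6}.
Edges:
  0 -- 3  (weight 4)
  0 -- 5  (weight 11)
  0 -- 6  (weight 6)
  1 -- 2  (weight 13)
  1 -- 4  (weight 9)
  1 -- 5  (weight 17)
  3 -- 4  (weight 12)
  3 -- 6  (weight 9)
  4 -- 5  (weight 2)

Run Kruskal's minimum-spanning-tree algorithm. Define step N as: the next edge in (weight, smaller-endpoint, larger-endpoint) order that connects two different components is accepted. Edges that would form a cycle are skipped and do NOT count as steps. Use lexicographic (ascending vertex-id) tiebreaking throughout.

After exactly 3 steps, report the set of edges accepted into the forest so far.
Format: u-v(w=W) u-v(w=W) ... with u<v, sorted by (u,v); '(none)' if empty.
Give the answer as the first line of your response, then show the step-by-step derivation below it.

0-3(w=4) 0-6(w=6) 4-5(w=2)

step 1: add edge 4-5 (w=2); MST = {4-5(w=2)}
step 2: add edge 0-3 (w=4); MST = {0-3(w=4) 4-5(w=2)}
step 3: add edge 0-6 (w=6); MST = {0-3(w=4) 0-6(w=6) 4-5(w=2)}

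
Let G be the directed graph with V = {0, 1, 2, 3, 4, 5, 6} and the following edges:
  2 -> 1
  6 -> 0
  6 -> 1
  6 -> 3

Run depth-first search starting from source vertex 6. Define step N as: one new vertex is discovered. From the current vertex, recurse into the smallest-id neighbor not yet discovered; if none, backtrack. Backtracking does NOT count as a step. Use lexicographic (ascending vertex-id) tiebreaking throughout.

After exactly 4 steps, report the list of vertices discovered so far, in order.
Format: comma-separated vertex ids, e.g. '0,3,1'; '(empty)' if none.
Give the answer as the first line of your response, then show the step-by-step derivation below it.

6,0,1,3

step 1: discover 6; path=6; order=6
step 2: discover 0; path=6>0; order=6,0
step 3: discover 1; path=6>1; order=6,0,1
step 4: discover 3; path=6>3; order=6,0,1,3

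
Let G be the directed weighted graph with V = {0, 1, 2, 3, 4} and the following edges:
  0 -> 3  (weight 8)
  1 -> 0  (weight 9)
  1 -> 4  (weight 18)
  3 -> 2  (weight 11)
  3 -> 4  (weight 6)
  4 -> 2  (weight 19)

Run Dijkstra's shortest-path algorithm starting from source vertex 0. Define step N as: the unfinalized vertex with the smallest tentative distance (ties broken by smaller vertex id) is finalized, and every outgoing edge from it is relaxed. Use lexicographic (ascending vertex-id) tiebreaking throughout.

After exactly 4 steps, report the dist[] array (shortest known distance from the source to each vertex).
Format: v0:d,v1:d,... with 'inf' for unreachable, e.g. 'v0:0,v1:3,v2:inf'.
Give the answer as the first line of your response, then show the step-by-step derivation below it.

v0:0,v1:inf,v2:19,v3:8,v4:14

step 1: dist = v0:0,v1:inf,v2:inf,v3:8,v4:inf
step 2: dist = v0:0,v1:inf,v2:19,v3:8,v4:14
step 3: dist = v0:0,v1:inf,v2:19,v3:8,v4:14
step 4: dist = v0:0,v1:inf,v2:19,v3:8,v4:14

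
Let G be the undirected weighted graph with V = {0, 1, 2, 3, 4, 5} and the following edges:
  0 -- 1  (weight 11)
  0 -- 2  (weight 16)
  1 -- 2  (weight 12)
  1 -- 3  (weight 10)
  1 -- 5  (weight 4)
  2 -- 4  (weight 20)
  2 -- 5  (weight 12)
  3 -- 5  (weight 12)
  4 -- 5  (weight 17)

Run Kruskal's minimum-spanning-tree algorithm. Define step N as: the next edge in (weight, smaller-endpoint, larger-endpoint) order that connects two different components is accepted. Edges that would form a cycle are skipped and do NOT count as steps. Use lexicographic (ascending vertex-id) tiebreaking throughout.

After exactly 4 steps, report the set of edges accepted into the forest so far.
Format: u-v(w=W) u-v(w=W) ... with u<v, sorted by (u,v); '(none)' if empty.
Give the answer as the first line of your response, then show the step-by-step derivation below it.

0-1(w=11) 1-2(w=12) 1-3(w=10) 1-5(w=4)

step 1: add edge 1-5 (w=4); MST = {1-5(w=4)}
step 2: add edge 1-3 (w=10); MST = {1-3(w=10) 1-5(w=4)}
step 3: add edge 0-1 (w=11); MST = {0-1(w=11) 1-3(w=10) 1-5(w=4)}
step 4: add edge 1-2 (w=12); MST = {0-1(w=11) 1-2(w=12) 1-3(w=10) 1-5(w=4)}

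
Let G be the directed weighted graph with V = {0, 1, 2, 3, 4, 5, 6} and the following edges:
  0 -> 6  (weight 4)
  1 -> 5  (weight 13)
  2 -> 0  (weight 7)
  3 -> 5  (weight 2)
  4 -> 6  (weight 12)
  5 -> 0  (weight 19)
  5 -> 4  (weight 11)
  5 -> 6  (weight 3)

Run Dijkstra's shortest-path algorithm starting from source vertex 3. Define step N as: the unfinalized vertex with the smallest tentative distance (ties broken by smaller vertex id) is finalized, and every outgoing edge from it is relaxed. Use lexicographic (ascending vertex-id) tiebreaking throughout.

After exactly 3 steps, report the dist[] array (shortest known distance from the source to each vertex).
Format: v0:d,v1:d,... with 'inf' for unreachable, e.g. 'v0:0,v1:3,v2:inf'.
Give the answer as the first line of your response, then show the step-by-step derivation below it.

v0:21,v1:inf,v2:inf,v3:0,v4:13,v5:2,v6:5

step 1: dist = v0:inf,v1:inf,v2:inf,v3:0,v4:inf,v5:2,v6:inf
step 2: dist = v0:21,v1:inf,v2:inf,v3:0,v4:13,v5:2,v6:5
step 3: dist = v0:21,v1:inf,v2:inf,v3:0,v4:13,v5:2,v6:5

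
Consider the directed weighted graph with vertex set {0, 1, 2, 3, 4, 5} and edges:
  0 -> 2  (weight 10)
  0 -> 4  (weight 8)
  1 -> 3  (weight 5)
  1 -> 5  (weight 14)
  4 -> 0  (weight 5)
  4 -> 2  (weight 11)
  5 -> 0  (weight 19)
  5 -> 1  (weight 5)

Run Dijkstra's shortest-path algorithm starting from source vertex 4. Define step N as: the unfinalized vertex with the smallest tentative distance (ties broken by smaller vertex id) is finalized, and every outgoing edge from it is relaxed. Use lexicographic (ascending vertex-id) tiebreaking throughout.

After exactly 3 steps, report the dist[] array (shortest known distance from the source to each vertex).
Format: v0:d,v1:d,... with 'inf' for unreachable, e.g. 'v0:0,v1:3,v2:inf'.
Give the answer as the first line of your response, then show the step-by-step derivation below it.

v0:5,v1:inf,v2:11,v3:inf,v4:0,v5:inf

step 1: dist = v0:5,v1:inf,v2:11,v3:inf,v4:0,v5:inf
step 2: dist = v0:5,v1:inf,v2:11,v3:inf,v4:0,v5:inf
step 3: dist = v0:5,v1:inf,v2:11,v3:inf,v4:0,v5:inf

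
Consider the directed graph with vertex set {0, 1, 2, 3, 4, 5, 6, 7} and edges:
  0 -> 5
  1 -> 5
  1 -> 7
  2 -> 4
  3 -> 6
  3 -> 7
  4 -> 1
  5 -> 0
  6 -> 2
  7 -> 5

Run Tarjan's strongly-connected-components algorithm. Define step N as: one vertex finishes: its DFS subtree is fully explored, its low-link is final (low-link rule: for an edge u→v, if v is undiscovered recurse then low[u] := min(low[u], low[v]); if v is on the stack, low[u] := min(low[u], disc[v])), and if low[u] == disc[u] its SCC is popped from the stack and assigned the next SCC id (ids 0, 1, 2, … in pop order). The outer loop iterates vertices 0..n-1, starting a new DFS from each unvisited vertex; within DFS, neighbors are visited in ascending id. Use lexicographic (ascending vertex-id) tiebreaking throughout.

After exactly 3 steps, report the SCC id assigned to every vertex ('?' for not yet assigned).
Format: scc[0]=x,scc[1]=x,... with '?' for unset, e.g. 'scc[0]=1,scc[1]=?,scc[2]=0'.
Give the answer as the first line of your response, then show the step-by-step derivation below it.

scc[0]=0,scc[1]=?,scc[2]=?,scc[3]=?,scc[4]=?,scc[5]=0,scc[6]=?,scc[7]=1

step 1: low=(low[0]=0,low[1]=?,low[2]=?,low[3]=?,low[4]=?,low[5]=0,low[6]=?,low[7]=?); scc=(scc[0]=?,scc[1]=?,scc[2]=?,scc[3]=?,scc[4]=?,scc[5]=?,scc[6]=?,scc[7]=?)
step 2: low=(low[0]=0,low[1]=?,low[2]=?,low[3]=?,low[4]=?,low[5]=0,low[6]=?,low[7]=?); scc=(scc[0]=0,scc[1]=?,scc[2]=?,scc[3]=?,scc[4]=?,scc[5]=0,scc[6]=?,scc[7]=?)
step 3: low=(low[0]=0,low[1]=2,low[2]=?,low[3]=?,low[4]=?,low[5]=0,low[6]=?,low[7]=3); scc=(scc[0]=0,scc[1]=?,scc[2]=?,scc[3]=?,scc[4]=?,scc[5]=0,scc[6]=?,scc[7]=1)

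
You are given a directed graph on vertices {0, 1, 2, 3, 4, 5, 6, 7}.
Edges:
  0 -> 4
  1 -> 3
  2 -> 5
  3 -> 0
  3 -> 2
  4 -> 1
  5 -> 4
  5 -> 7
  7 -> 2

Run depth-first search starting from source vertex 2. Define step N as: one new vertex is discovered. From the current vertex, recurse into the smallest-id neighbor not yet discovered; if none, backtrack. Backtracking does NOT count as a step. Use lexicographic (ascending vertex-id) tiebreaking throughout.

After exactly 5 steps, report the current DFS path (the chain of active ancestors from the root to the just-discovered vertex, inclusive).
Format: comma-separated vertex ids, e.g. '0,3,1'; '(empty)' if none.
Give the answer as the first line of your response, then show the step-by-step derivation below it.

2,5,4,1,3

step 1: discover 2; path=2; order=2
step 2: discover 5; path=2>5; order=2,5
step 3: discover 4; path=2>5>4; order=2,5,4
step 4: discover 1; path=2>5>4>1; order=2,5,4,1
step 5: discover 3; path=2>5>4>1>3; order=2,5,4,1,3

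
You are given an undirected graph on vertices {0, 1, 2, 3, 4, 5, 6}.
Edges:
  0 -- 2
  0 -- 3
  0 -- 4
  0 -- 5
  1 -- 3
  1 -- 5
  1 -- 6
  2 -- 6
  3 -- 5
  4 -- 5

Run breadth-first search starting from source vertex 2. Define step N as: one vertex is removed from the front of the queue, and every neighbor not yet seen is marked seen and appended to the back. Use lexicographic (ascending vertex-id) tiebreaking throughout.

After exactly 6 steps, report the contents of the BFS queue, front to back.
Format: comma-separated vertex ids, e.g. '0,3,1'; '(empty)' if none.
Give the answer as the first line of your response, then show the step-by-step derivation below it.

1

step 1: dequeue 2; queue=[0,6]; order=2
step 2: dequeue 0; queue=[6,3,4,5]; order=2,0
step 3: dequeue 6; queue=[3,4,5,1]; order=2,0,6
step 4: dequeue 3; queue=[4,5,1]; order=2,0,6,3
step 5: dequeue 4; queue=[5,1]; order=2,0,6,3,4
step 6: dequeue 5; queue=[1]; order=2,0,6,3,4,5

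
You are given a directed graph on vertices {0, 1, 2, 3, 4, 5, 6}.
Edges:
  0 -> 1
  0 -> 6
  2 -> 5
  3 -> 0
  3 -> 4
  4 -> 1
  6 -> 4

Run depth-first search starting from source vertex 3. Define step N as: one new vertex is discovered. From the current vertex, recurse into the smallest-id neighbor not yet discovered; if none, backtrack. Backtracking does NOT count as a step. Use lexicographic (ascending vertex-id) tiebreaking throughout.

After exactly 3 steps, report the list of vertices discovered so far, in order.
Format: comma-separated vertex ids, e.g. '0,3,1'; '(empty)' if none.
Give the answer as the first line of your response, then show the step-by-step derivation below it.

3,0,1

step 1: discover 3; path=3; order=3
step 2: discover 0; path=3>0; order=3,0
step 3: discover 1; path=3>0>1; order=3,0,1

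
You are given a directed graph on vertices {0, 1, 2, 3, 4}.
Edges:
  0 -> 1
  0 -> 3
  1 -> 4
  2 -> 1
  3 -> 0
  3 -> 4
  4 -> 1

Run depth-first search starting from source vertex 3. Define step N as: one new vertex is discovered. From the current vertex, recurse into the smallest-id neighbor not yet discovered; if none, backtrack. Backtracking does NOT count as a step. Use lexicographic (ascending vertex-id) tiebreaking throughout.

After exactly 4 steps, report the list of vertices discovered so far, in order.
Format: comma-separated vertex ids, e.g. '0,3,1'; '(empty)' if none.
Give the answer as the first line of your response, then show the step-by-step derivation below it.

3,0,1,4

step 1: discover 3; path=3; order=3
step 2: discover 0; path=3>0; order=3,0
step 3: discover 1; path=3>0>1; order=3,0,1
step 4: discover 4; path=3>0>1>4; order=3,0,1,4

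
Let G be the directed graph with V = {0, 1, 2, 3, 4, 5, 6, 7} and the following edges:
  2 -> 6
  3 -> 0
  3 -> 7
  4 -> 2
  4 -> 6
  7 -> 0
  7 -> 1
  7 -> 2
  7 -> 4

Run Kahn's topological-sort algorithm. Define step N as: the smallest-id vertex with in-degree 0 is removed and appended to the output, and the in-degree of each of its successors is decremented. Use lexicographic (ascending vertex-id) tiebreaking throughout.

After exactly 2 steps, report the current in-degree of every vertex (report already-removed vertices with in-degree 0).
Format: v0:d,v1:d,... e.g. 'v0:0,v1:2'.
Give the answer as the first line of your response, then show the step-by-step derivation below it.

v0:1,v1:1,v2:2,v3:0,v4:1,v5:0,v6:2,v7:0

step 1: output 3; order=[3]; indeg=(1,1,2,0,1,0,2,0)
step 2: output 5; order=[3,5]; indeg=(1,1,2,0,1,0,2,0)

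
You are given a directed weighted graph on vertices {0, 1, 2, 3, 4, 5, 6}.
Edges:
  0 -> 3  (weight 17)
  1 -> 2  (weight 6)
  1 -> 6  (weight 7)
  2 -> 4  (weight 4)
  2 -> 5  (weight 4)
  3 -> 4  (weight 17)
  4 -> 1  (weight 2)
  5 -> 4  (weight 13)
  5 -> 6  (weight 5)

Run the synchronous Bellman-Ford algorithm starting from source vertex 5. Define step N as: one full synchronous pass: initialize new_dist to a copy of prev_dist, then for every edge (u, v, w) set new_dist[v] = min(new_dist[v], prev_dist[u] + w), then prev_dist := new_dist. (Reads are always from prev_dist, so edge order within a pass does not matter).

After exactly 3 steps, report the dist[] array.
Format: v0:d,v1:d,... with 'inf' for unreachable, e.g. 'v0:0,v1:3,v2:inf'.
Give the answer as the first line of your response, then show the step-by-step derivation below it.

v0:inf,v1:15,v2:21,v3:inf,v4:13,v5:0,v6:5

step 1: dist = v0:inf,v1:inf,v2:inf,v3:inf,v4:13,v5:0,v6:5
step 2: dist = v0:inf,v1:15,v2:inf,v3:inf,v4:13,v5:0,v6:5
step 3: dist = v0:inf,v1:15,v2:21,v3:inf,v4:13,v5:0,v6:5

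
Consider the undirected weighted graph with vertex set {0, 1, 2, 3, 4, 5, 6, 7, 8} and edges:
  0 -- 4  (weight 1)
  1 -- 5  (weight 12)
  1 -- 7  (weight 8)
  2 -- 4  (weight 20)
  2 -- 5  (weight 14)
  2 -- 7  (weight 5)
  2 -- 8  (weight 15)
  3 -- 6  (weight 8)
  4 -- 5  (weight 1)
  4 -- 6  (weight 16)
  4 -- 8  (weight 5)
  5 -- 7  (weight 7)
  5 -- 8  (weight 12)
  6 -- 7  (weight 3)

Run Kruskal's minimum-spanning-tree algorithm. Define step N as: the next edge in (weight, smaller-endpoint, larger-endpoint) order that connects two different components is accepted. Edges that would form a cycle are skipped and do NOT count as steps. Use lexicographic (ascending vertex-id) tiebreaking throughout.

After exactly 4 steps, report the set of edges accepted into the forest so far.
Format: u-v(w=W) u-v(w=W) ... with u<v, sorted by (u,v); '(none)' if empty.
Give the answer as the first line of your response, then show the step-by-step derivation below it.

0-4(w=1) 2-7(w=5) 4-5(w=1) 6-7(w=3)

step 1: add edge 0-4 (w=1); MST = {0-4(w=1)}
step 2: add edge 4-5 (w=1); MST = {0-4(w=1) 4-5(w=1)}
step 3: add edge 6-7 (w=3); MST = {0-4(w=1) 4-5(w=1) 6-7(w=3)}
step 4: add edge 2-7 (w=5); MST = {0-4(w=1) 2-7(w=5) 4-5(w=1) 6-7(w=3)}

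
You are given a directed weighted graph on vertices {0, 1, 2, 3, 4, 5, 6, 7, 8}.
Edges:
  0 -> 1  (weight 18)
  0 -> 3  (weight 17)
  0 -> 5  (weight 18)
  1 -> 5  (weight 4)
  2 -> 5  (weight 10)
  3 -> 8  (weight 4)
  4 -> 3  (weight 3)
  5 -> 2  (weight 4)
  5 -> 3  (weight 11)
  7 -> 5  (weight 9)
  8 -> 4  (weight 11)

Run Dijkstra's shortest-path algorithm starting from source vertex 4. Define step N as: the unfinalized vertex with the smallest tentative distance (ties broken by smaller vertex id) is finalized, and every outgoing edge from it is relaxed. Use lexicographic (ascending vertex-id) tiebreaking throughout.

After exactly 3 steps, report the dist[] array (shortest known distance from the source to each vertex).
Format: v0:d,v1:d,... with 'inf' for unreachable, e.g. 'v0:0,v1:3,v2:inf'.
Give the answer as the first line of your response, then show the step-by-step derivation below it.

v0:inf,v1:inf,v2:inf,v3:3,v4:0,v5:inf,v6:inf,v7:inf,v8:7

step 1: dist = v0:inf,v1:inf,v2:inf,v3:3,v4:0,v5:inf,v6:inf,v7:inf,v8:inf
step 2: dist = v0:inf,v1:inf,v2:inf,v3:3,v4:0,v5:inf,v6:inf,v7:inf,v8:7
step 3: dist = v0:inf,v1:inf,v2:inf,v3:3,v4:0,v5:inf,v6:inf,v7:inf,v8:7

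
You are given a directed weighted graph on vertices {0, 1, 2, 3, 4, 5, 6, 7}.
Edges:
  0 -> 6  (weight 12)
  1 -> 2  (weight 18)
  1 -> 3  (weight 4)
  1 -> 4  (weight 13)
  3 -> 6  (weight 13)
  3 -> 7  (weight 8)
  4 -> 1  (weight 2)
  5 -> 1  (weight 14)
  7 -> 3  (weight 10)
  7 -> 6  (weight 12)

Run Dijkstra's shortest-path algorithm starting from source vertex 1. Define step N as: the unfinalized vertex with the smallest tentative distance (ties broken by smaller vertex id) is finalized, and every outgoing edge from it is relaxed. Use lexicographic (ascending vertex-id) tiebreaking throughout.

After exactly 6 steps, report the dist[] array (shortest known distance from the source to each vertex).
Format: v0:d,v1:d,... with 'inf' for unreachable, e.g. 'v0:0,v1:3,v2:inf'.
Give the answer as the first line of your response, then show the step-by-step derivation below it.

v0:inf,v1:0,v2:18,v3:4,v4:13,v5:inf,v6:17,v7:12

step 1: dist = v0:inf,v1:0,v2:18,v3:4,v4:13,v5:inf,v6:inf,v7:inf
step 2: dist = v0:inf,v1:0,v2:18,v3:4,v4:13,v5:inf,v6:17,v7:12
step 3: dist = v0:inf,v1:0,v2:18,v3:4,v4:13,v5:inf,v6:17,v7:12
step 4: dist = v0:inf,v1:0,v2:18,v3:4,v4:13,v5:inf,v6:17,v7:12
step 5: dist = v0:inf,v1:0,v2:18,v3:4,v4:13,v5:inf,v6:17,v7:12
step 6: dist = v0:inf,v1:0,v2:18,v3:4,v4:13,v5:inf,v6:17,v7:12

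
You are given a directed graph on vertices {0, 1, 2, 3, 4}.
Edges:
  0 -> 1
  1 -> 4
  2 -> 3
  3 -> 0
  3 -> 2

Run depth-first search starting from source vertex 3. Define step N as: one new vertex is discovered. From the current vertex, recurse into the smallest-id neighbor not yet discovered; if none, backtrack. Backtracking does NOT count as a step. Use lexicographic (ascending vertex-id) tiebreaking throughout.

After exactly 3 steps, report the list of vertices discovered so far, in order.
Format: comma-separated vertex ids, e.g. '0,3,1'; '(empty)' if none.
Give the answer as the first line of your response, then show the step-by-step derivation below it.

3,0,1

step 1: discover 3; path=3; order=3
step 2: discover 0; path=3>0; order=3,0
step 3: discover 1; path=3>0>1; order=3,0,1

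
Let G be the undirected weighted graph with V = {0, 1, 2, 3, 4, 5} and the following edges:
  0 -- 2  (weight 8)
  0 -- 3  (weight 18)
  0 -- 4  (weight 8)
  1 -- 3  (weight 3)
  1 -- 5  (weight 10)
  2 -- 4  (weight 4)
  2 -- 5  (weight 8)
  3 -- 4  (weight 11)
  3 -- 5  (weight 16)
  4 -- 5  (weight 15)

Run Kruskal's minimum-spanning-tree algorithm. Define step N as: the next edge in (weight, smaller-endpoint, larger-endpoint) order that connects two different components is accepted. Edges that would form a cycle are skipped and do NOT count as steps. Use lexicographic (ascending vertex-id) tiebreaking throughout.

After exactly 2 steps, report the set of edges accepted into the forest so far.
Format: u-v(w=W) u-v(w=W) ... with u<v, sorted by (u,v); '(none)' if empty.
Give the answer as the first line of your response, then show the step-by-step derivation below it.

1-3(w=3) 2-4(w=4)

step 1: add edge 1-3 (w=3); MST = {1-3(w=3)}
step 2: add edge 2-4 (w=4); MST = {1-3(w=3) 2-4(w=4)}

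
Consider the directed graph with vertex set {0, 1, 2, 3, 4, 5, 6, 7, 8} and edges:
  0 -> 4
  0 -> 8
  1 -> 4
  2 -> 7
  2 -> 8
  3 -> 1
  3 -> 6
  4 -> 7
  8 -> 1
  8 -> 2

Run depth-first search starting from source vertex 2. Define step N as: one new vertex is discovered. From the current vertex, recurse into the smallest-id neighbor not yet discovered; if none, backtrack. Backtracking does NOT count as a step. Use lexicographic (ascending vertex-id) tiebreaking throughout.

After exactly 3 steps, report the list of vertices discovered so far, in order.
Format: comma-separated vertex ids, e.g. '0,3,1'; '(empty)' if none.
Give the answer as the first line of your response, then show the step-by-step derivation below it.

2,7,8

step 1: discover 2; path=2; order=2
step 2: discover 7; path=2>7; order=2,7
step 3: discover 8; path=2>8; order=2,7,8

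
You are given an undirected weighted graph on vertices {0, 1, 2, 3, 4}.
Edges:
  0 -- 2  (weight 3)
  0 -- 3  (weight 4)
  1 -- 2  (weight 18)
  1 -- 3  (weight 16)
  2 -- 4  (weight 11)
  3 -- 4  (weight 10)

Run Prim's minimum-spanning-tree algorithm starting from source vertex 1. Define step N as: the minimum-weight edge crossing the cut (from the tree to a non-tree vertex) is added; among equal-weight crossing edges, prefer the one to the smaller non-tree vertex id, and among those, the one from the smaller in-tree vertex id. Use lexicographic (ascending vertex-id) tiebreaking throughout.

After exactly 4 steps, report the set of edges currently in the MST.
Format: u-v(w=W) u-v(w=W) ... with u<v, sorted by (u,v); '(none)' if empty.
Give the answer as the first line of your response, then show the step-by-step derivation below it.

0-2(w=3) 0-3(w=4) 1-3(w=16) 3-4(w=10)

step 1: add edge 1-3 (w=16); MST = {1-3(w=16)}
step 2: add edge 0-3 (w=4); MST = {0-3(w=4) 1-3(w=16)}
step 3: add edge 0-2 (w=3); MST = {0-2(w=3) 0-3(w=4) 1-3(w=16)}
step 4: add edge 3-4 (w=10); MST = {0-2(w=3) 0-3(w=4) 1-3(w=16) 3-4(w=10)}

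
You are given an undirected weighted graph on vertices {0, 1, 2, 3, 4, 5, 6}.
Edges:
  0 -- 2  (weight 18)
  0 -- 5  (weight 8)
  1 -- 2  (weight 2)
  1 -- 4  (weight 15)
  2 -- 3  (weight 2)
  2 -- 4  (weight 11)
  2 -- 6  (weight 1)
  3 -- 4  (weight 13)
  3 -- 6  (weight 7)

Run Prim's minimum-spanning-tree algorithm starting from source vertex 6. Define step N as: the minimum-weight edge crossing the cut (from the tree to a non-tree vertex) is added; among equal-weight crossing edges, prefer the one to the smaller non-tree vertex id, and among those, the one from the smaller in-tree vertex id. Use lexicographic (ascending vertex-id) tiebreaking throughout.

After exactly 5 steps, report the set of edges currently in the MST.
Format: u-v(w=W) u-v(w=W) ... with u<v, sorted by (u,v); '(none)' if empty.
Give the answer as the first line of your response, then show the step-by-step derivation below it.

0-2(w=18) 1-2(w=2) 2-3(w=2) 2-4(w=11) 2-6(w=1)

step 1: add edge 2-6 (w=1); MST = {2-6(w=1)}
step 2: add edge 1-2 (w=2); MST = {1-2(w=2) 2-6(w=1)}
step 3: add edge 2-3 (w=2); MST = {1-2(w=2) 2-3(w=2) 2-6(w=1)}
step 4: add edge 2-4 (w=11); MST = {1-2(w=2) 2-3(w=2) 2-4(w=11) 2-6(w=1)}
step 5: add edge 0-2 (w=18); MST = {0-2(w=18) 1-2(w=2) 2-3(w=2) 2-4(w=11) 2-6(w=1)}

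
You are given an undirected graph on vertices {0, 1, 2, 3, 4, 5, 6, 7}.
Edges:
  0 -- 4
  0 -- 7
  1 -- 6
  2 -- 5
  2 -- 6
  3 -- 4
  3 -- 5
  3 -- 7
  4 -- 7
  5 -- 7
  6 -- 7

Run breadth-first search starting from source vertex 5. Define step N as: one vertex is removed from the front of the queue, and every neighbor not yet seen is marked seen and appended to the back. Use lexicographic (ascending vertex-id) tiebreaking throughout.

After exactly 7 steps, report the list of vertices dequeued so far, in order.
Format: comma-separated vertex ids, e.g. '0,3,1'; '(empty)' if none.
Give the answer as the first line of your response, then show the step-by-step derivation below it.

5,2,3,7,6,4,0

step 1: dequeue 5; queue=[2,3,7]; order=5
step 2: dequeue 2; queue=[3,7,6]; order=5,2
step 3: dequeue 3; queue=[7,6,4]; order=5,2,3
step 4: dequeue 7; queue=[6,4,0]; order=5,2,3,7
step 5: dequeue 6; queue=[4,0,1]; order=5,2,3,7,6
step 6: dequeue 4; queue=[0,1]; order=5,2,3,7,6,4
step 7: dequeue 0; queue=[1]; order=5,2,3,7,6,4,0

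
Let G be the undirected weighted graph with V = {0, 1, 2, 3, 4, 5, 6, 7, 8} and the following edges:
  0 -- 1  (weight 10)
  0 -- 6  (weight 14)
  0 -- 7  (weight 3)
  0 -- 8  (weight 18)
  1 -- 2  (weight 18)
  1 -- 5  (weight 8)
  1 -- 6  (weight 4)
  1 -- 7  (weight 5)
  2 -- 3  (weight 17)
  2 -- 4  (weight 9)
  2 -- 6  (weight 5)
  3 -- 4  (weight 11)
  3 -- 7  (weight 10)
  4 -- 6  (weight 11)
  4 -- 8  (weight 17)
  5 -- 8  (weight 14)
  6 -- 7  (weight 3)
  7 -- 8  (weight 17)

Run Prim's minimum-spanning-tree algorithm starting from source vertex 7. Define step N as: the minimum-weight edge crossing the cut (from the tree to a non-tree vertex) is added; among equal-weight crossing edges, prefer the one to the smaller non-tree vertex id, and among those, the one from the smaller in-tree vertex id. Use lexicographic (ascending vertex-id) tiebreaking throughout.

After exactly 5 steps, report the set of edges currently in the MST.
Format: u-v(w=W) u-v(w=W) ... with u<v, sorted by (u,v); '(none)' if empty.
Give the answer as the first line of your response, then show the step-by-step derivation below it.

0-7(w=3) 1-5(w=8) 1-6(w=4) 2-6(w=5) 6-7(w=3)

step 1: add edge 0-7 (w=3); MST = {0-7(w=3)}
step 2: add edge 6-7 (w=3); MST = {0-7(w=3) 6-7(w=3)}
step 3: add edge 1-6 (w=4); MST = {0-7(w=3) 1-6(w=4) 6-7(w=3)}
step 4: add edge 2-6 (w=5); MST = {0-7(w=3) 1-6(w=4) 2-6(w=5) 6-7(w=3)}
step 5: add edge 1-5 (w=8); MST = {0-7(w=3) 1-5(w=8) 1-6(w=4) 2-6(w=5) 6-7(w=3)}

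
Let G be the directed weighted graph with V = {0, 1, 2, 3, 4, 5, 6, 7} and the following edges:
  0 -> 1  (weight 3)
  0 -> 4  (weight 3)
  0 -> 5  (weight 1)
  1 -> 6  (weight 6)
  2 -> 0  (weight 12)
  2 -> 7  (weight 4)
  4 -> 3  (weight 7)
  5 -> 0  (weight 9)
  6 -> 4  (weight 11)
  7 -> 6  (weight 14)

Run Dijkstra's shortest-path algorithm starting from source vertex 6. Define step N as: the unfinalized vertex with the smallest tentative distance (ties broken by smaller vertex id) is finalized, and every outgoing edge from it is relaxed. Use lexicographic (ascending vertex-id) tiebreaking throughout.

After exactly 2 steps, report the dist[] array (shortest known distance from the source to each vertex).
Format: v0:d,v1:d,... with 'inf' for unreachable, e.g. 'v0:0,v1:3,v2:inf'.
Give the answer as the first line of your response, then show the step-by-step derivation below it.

v0:inf,v1:inf,v2:inf,v3:18,v4:11,v5:inf,v6:0,v7:inf

step 1: dist = v0:inf,v1:inf,v2:inf,v3:inf,v4:11,v5:inf,v6:0,v7:inf
step 2: dist = v0:inf,v1:inf,v2:inf,v3:18,v4:11,v5:inf,v6:0,v7:inf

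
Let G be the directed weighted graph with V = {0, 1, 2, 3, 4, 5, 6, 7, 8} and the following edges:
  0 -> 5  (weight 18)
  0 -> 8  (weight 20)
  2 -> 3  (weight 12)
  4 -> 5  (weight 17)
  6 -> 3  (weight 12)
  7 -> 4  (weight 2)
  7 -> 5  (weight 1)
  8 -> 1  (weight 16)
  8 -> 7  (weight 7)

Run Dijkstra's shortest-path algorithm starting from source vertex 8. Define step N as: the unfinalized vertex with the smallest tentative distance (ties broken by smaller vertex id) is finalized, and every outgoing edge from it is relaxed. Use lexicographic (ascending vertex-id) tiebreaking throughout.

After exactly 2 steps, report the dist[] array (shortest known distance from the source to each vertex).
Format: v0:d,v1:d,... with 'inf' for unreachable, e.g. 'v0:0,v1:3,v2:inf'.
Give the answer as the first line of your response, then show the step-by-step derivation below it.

v0:inf,v1:16,v2:inf,v3:inf,v4:9,v5:8,v6:inf,v7:7,v8:0

step 1: dist = v0:inf,v1:16,v2:inf,v3:inf,v4:inf,v5:inf,v6:inf,v7:7,v8:0
step 2: dist = v0:inf,v1:16,v2:inf,v3:inf,v4:9,v5:8,v6:inf,v7:7,v8:0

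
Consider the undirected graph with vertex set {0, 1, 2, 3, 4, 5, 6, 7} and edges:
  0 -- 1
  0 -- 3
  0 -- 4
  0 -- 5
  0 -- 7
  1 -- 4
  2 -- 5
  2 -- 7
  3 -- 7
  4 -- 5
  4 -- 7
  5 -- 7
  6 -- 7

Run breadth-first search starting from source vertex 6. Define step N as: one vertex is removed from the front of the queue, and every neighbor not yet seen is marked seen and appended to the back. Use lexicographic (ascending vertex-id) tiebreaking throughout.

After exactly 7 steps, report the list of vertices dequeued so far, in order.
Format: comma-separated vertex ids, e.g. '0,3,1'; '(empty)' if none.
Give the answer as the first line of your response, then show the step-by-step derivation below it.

6,7,0,2,3,4,5

step 1: dequeue 6; queue=[7]; order=6
step 2: dequeue 7; queue=[0,2,3,4,5]; order=6,7
step 3: dequeue 0; queue=[2,3,4,5,1]; order=6,7,0
step 4: dequeue 2; queue=[3,4,5,1]; order=6,7,0,2
step 5: dequeue 3; queue=[4,5,1]; order=6,7,0,2,3
step 6: dequeue 4; queue=[5,1]; order=6,7,0,2,3,4
step 7: dequeue 5; queue=[1]; order=6,7,0,2,3,4,5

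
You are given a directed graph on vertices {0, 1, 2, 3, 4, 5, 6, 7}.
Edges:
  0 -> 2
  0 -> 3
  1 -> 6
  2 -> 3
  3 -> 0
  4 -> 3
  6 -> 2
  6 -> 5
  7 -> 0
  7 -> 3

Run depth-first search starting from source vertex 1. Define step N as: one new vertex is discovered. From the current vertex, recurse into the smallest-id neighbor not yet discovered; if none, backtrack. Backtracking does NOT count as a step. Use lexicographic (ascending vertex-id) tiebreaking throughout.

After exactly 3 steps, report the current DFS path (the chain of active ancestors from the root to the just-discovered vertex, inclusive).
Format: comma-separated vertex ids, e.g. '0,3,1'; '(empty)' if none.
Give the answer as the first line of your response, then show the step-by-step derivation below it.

1,6,2

step 1: discover 1; path=1; order=1
step 2: discover 6; path=1>6; order=1,6
step 3: discover 2; path=1>6>2; order=1,6,2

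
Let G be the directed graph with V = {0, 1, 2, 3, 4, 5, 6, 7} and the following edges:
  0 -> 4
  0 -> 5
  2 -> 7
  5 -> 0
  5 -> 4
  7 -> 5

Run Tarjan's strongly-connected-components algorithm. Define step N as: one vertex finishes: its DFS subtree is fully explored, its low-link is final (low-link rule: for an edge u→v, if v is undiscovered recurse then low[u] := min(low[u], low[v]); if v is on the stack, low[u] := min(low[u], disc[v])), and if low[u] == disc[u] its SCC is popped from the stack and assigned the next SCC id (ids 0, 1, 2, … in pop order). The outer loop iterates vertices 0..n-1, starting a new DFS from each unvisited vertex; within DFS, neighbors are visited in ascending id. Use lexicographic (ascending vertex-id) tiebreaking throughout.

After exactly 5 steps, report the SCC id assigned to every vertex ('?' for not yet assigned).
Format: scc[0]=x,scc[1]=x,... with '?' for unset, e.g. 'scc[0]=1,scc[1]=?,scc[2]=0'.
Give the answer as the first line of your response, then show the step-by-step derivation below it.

scc[0]=1,scc[1]=2,scc[2]=?,scc[3]=?,scc[4]=0,scc[5]=1,scc[6]=?,scc[7]=3

step 1: low=(low[0]=0,low[1]=?,low[2]=?,low[3]=?,low[4]=1,low[5]=?,low[6]=?,low[7]=?); scc=(scc[0]=?,scc[1]=?,scc[2]=?,scc[3]=?,scc[4]=0,scc[5]=?,scc[6]=?,scc[7]=?)
step 2: low=(low[0]=0,low[1]=?,low[2]=?,low[3]=?,low[4]=1,low[5]=0,low[6]=?,low[7]=?); scc=(scc[0]=?,scc[1]=?,scc[2]=?,scc[3]=?,scc[4]=0,scc[5]=?,scc[6]=?,scc[7]=?)
step 3: low=(low[0]=0,low[1]=?,low[2]=?,low[3]=?,low[4]=1,low[5]=0,low[6]=?,low[7]=?); scc=(scc[0]=1,scc[1]=?,scc[2]=?,scc[3]=?,scc[4]=0,scc[5]=1,scc[6]=?,scc[7]=?)
step 4: low=(low[0]=0,low[1]=3,low[2]=?,low[3]=?,low[4]=1,low[5]=0,low[6]=?,low[7]=?); scc=(scc[0]=1,scc[1]=2,scc[2]=?,scc[3]=?,scc[4]=0,scc[5]=1,scc[6]=?,scc[7]=?)
step 5: low=(low[0]=0,low[1]=3,low[2]=4,low[3]=?,low[4]=1,low[5]=0,low[6]=?,low[7]=5); scc=(scc[0]=1,scc[1]=2,scc[2]=?,scc[3]=?,scc[4]=0,scc[5]=1,scc[6]=?,scc[7]=3)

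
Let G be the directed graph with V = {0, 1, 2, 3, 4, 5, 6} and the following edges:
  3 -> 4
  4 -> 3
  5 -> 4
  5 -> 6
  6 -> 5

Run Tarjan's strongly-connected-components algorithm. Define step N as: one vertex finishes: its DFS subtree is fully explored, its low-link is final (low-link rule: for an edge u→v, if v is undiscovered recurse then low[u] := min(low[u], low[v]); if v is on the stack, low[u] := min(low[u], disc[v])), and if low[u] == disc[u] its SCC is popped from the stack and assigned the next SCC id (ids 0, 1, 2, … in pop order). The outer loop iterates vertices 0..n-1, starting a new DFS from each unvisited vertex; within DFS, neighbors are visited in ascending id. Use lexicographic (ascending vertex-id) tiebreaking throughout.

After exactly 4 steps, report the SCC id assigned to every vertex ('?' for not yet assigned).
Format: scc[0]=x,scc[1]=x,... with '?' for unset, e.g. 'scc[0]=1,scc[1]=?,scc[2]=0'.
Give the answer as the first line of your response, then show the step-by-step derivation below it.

scc[0]=0,scc[1]=1,scc[2]=2,scc[3]=?,scc[4]=?,scc[5]=?,scc[6]=?

step 1: low=(low[0]=0,low[1]=?,low[2]=?,low[3]=?,low[4]=?,low[5]=?,low[6]=?); scc=(scc[0]=0,scc[1]=?,scc[2]=?,scc[3]=?,scc[4]=?,scc[5]=?,scc[6]=?)
step 2: low=(low[0]=0,low[1]=1,low[2]=?,low[3]=?,low[4]=?,low[5]=?,low[6]=?); scc=(scc[0]=0,scc[1]=1,scc[2]=?,scc[3]=?,scc[4]=?,scc[5]=?,scc[6]=?)
step 3: low=(low[0]=0,low[1]=1,low[2]=2,low[3]=?,low[4]=?,low[5]=?,low[6]=?); scc=(scc[0]=0,scc[1]=1,scc[2]=2,scc[3]=?,scc[4]=?,scc[5]=?,scc[6]=?)
step 4: low=(low[0]=0,low[1]=1,low[2]=2,low[3]=3,low[4]=3,low[5]=?,low[6]=?); scc=(scc[0]=0,scc[1]=1,scc[2]=2,scc[3]=?,scc[4]=?,scc[5]=?,scc[6]=?)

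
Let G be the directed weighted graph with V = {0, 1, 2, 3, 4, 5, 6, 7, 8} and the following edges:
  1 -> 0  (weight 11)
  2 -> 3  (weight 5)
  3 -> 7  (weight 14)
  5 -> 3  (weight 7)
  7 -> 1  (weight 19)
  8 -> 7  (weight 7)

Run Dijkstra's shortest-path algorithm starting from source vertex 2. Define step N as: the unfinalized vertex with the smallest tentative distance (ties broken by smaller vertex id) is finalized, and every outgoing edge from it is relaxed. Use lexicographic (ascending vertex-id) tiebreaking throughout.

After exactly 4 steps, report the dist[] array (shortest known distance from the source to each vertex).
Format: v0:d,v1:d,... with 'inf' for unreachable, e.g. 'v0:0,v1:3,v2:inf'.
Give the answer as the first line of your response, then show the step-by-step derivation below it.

v0:49,v1:38,v2:0,v3:5,v4:inf,v5:inf,v6:inf,v7:19,v8:inf

step 1: dist = v0:inf,v1:inf,v2:0,v3:5,v4:inf,v5:inf,v6:inf,v7:inf,v8:inf
step 2: dist = v0:inf,v1:inf,v2:0,v3:5,v4:inf,v5:inf,v6:inf,v7:19,v8:inf
step 3: dist = v0:inf,v1:38,v2:0,v3:5,v4:inf,v5:inf,v6:inf,v7:19,v8:inf
step 4: dist = v0:49,v1:38,v2:0,v3:5,v4:inf,v5:inf,v6:inf,v7:19,v8:inf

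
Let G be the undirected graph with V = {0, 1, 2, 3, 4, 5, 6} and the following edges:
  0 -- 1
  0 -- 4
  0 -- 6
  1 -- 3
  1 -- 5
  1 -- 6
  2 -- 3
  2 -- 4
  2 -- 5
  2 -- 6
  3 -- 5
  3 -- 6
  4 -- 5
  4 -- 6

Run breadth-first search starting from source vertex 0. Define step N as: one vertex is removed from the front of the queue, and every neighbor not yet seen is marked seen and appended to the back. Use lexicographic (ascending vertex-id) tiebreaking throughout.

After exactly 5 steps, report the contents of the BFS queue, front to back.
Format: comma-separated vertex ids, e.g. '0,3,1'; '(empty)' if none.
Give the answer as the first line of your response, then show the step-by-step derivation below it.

5,2

step 1: dequeue 0; queue=[1,4,6]; order=0
step 2: dequeue 1; queue=[4,6,3,5]; order=0,1
step 3: dequeue 4; queue=[6,3,5,2]; order=0,1,4
step 4: dequeue 6; queue=[3,5,2]; order=0,1,4,6
step 5: dequeue 3; queue=[5,2]; order=0,1,4,6,3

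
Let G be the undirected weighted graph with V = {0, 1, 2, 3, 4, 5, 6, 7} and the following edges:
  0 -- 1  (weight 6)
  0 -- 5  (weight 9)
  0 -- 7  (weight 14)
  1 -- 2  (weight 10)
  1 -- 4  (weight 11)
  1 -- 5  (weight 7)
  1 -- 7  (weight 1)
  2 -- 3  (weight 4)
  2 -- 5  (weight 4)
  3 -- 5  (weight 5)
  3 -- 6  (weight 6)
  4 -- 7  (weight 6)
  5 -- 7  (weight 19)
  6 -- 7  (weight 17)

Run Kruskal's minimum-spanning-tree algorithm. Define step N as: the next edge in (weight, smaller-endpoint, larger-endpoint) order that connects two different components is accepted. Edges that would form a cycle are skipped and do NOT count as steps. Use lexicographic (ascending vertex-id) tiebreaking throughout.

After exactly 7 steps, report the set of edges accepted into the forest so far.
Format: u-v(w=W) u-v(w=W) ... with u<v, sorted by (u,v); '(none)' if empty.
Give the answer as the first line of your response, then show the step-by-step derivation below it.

0-1(w=6) 1-5(w=7) 1-7(w=1) 2-3(w=4) 2-5(w=4) 3-6(w=6) 4-7(w=6)

step 1: add edge 1-7 (w=1); MST = {1-7(w=1)}
step 2: add edge 2-3 (w=4); MST = {1-7(w=1) 2-3(w=4)}
step 3: add edge 2-5 (w=4); MST = {1-7(w=1) 2-3(w=4) 2-5(w=4)}
step 4: add edge 0-1 (w=6); MST = {0-1(w=6) 1-7(w=1) 2-3(w=4) 2-5(w=4)}
step 5: add edge 3-6 (w=6); MST = {0-1(w=6) 1-7(w=1) 2-3(w=4) 2-5(w=4) 3-6(w=6)}
step 6: add edge 4-7 (w=6); MST = {0-1(w=6) 1-7(w=1) 2-3(w=4) 2-5(w=4) 3-6(w=6) 4-7(w=6)}
step 7: add edge 1-5 (w=7); MST = {0-1(w=6) 1-5(w=7) 1-7(w=1) 2-3(w=4) 2-5(w=4) 3-6(w=6) 4-7(w=6)}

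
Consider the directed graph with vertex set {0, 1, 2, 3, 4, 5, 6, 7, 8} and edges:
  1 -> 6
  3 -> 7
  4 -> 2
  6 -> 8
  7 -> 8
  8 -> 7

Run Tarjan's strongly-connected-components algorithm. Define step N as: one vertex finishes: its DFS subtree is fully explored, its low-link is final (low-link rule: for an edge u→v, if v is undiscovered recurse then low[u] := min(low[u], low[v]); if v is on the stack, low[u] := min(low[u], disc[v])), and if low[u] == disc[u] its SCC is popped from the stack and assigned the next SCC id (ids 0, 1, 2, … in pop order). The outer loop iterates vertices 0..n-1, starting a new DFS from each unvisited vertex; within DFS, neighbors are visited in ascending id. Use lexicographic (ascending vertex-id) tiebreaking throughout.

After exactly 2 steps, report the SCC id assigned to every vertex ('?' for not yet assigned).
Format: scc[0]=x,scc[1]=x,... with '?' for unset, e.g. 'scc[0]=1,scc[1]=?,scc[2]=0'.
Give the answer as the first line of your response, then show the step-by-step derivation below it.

scc[0]=0,scc[1]=?,scc[2]=?,scc[3]=?,scc[4]=?,scc[5]=?,scc[6]=?,scc[7]=?,scc[8]=?

step 1: low=(low[0]=0,low[1]=?,low[2]=?,low[3]=?,low[4]=?,low[5]=?,low[6]=?,low[7]=?,low[8]=?); scc=(scc[0]=0,scc[1]=?,scc[2]=?,scc[3]=?,scc[4]=?,scc[5]=?,scc[6]=?,scc[7]=?,scc[8]=?)
step 2: low=(low[0]=0,low[1]=1,low[2]=?,low[3]=?,low[4]=?,low[5]=?,low[6]=2,low[7]=3,low[8]=3); scc=(scc[0]=0,scc[1]=?,scc[2]=?,scc[3]=?,scc[4]=?,scc[5]=?,scc[6]=?,scc[7]=?,scc[8]=?)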